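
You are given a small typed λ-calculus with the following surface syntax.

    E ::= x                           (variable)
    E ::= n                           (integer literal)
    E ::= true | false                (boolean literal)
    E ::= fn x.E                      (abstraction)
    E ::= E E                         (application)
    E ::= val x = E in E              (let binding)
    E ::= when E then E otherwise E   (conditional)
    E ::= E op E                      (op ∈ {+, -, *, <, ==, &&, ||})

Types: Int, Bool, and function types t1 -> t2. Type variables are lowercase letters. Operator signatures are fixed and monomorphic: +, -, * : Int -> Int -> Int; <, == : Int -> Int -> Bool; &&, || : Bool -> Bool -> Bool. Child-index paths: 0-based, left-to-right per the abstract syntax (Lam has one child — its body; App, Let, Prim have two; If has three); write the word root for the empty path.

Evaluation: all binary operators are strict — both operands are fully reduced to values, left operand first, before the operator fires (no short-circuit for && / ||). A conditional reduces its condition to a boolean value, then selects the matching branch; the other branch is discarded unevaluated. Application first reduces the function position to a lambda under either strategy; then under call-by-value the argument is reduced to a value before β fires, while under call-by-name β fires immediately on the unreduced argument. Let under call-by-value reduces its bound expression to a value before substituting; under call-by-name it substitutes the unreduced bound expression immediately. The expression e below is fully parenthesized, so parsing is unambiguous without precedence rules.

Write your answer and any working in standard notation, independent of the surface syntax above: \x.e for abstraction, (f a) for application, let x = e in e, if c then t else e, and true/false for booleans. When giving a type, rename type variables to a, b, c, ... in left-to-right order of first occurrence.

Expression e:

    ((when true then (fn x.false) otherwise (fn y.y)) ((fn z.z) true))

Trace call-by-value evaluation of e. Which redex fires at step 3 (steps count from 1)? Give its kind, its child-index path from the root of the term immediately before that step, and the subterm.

Answer: beta at root : ((\x.false) true)

Working:
step 0: ((if true then (\x.false) else (\y.y)) ((\z.z) true))
step 1: [if@0] ((\x.false) ((\z.z) true))
step 2: [beta@1] ((\x.false) true)
step 3: [beta@root] false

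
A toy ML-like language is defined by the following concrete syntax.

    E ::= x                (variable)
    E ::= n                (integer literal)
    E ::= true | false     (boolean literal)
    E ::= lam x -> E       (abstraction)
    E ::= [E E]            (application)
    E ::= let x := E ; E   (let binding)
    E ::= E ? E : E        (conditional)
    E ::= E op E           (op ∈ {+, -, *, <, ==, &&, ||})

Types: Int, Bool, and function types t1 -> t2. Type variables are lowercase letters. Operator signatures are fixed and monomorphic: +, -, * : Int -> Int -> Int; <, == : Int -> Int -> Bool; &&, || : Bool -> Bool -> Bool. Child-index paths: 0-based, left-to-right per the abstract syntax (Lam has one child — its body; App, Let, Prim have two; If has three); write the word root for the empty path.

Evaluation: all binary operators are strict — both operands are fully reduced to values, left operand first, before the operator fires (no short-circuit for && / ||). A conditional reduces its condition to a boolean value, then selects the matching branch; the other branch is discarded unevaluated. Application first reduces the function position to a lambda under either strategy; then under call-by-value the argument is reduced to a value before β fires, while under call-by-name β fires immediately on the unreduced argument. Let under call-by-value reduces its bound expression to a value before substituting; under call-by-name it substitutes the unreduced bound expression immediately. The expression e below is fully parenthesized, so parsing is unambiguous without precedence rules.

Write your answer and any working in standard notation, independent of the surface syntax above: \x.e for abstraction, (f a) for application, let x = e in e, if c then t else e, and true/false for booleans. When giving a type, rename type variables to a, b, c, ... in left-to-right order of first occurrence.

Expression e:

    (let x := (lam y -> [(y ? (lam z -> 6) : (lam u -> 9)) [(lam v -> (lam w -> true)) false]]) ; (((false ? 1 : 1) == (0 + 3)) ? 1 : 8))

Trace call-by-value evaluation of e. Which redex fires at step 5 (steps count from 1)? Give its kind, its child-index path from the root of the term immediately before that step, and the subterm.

Answer: if at root : (if false then 1 else 8)

Derivation:
step 0: (let x = (\y.((if y then (\z.6) else (\u.9)) ((\v.(\w.true)) false))) in (if ((if false then 1 else 1) == (0 + 3)) then 1 else 8))
step 1: [let@root] (if ((if false then 1 else 1) == (0 + 3)) then 1 else 8)
step 2: [if@0.0] (if (1 == (0 + 3)) then 1 else 8)
step 3: [delta@0.1] (if (1 == 3) then 1 else 8)
step 4: [delta@0] (if false then 1 else 8)
step 5: [if@root] 8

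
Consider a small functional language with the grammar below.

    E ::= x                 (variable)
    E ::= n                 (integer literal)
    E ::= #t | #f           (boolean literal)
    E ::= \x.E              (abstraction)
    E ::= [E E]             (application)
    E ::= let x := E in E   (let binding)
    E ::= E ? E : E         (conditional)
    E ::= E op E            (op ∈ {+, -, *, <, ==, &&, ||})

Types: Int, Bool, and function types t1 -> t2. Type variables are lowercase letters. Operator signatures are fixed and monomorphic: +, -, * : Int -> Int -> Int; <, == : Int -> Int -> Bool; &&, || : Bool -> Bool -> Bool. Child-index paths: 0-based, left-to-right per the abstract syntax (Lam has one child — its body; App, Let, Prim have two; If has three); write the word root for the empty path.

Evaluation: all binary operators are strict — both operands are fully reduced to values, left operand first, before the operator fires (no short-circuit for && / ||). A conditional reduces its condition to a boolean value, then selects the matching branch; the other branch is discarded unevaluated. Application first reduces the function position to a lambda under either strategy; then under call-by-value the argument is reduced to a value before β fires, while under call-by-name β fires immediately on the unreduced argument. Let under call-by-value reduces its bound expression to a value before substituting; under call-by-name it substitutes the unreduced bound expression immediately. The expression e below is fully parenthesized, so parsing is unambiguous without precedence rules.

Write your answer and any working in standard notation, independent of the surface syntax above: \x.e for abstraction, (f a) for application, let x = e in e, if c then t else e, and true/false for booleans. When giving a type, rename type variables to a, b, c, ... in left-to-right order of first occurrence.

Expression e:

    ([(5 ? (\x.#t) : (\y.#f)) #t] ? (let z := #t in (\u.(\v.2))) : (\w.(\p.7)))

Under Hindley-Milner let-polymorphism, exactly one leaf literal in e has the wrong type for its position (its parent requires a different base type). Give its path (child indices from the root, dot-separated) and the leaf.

Trace:
  unify Int ~ Bool
  FAIL: mismatch Int ~ Bool

Answer: 0.0.0 : 5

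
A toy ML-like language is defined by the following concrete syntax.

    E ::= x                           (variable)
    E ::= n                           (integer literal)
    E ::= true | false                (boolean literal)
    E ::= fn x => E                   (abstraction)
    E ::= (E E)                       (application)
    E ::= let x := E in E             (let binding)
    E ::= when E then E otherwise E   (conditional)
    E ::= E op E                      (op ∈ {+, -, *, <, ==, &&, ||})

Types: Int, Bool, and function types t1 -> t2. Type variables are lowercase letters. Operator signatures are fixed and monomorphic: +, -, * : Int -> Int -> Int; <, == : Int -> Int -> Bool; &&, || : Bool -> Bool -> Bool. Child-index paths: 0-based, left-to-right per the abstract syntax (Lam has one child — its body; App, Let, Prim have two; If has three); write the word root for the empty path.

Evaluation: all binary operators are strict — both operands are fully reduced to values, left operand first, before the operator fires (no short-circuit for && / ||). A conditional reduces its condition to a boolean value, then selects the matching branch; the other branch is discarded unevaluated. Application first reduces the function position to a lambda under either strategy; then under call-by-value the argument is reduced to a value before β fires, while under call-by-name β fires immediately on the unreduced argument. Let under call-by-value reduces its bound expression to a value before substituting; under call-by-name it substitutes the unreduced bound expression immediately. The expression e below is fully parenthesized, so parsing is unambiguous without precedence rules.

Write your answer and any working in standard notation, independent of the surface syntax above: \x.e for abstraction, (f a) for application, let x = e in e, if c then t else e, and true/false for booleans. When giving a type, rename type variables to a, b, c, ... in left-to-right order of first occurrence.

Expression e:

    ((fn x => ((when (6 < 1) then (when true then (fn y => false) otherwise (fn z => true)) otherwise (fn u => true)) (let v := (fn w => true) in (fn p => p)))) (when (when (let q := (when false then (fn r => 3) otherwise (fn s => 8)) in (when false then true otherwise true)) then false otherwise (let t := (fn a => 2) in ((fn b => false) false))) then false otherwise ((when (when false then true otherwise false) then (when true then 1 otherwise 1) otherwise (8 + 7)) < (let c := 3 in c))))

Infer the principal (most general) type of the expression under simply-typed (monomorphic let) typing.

Answer: Bool

Trace:
  unify Int ~ Int
  unify Int ~ Int
  unify Bool ~ Bool
  unify Bool ~ Bool
\y._ : b -> Bool
\z._ : c -> Bool
  unify b -> Bool ~ c -> Bool
  unify b ~ c
  unify Bool ~ Bool
\u._ : d -> Bool
  unify c -> Bool ~ d -> Bool
  unify c ~ d
  unify Bool ~ Bool
\w._ : e -> Bool
let v : e -> Bool
p : f
\p._ : f -> f
  unify d -> Bool ~ (f -> f) -> g
  unify d ~ f -> f
  unify Bool ~ g
_ _ : Bool
\x._ : a -> Bool
  unify Bool ~ Bool
\r._ : h -> Int
\s._ : i -> Int
  unify h -> Int ~ i -> Int
  unify h ~ i
  unify Int ~ Int
let q : i -> Int
  unify Bool ~ Bool
  unify Bool ~ Bool
  unify Bool ~ Bool
\a._ : j -> Int
let t : j -> Int
\b._ : k -> Bool
  unify k -> Bool ~ Bool -> l
  unify k ~ Bool
  unify Bool ~ l
_ _ : Bool
  unify Bool ~ Bool
  unify Bool ~ Bool
  unify Bool ~ Bool
  unify Bool ~ Bool
  unify Bool ~ Bool
  unify Bool ~ Bool
  unify Int ~ Int
  unify Int ~ Int
  unify Int ~ Int
  unify Int ~ Int
  unify Int ~ Int
let c : Int
c : Int
  unify Int ~ Int
  unify Bool ~ Bool
  unify a -> Bool ~ Bool -> m
  unify a ~ Bool
  unify Bool ~ m
_ _ : Bool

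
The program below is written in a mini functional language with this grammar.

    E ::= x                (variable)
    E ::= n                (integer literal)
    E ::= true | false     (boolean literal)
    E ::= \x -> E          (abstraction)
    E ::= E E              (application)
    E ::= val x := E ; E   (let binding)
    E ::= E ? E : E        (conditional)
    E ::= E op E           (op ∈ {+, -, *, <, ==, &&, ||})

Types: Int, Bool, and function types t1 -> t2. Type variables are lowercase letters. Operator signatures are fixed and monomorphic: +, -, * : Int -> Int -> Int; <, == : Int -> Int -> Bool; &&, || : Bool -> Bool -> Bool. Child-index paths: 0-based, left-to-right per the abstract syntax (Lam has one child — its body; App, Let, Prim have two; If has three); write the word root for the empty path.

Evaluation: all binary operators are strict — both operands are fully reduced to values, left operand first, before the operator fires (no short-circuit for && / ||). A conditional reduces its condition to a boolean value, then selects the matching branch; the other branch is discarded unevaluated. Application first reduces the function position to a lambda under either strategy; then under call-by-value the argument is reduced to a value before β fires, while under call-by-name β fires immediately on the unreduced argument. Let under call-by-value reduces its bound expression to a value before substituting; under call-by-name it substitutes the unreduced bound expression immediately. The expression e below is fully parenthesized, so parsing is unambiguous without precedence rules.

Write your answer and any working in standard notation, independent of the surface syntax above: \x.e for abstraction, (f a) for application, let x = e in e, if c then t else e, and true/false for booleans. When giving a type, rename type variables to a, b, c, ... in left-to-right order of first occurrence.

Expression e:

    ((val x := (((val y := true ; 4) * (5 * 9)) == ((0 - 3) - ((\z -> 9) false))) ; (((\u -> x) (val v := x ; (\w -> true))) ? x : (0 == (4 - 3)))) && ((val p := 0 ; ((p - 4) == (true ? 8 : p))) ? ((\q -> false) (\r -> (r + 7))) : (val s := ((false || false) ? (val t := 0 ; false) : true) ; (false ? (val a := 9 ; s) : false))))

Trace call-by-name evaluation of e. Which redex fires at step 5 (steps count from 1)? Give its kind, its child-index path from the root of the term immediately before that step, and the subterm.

Trace:
step 0: ((let x = (((let y = true in 4) * (5 * 9)) == ((0 - 3) - ((\z.9) false))) in (if ((\u.x) (let v = x in (\w.true))) then x else (0 == (4 - 3)))) && (if (let p = 0 in ((p - 4) == (if true then 8 else p))) then ((\q.false) (\r.(r + 7))) else (let s = (if (false || false) then (let t = 0 in false) else true) in (if false then (let a = 9 in s) else false))))
step 1: [let@0] ((if ((\u.(((let y = true in 4) * (5 * 9)) == ((0 - 3) - ((\z.9) false)))) (let v = (((let y = true in 4) * (5 * 9)) == ((0 - 3) - ((\z.9) false))) in (\w.true))) then (((let y = true in 4) * (5 * 9)) == ((0 - 3) - ((\z.9) false))) else (0 == (4 - 3))) && (if (let p = 0 in ((p - 4) == (if true then 8 else p))) then ((\q.false) (\r.(r + 7))) else (let s = (if (false || false) then (let t = 0 in false) else true) in (if false then (let a = 9 in s) else false))))
step 2: [beta@0.0] ((if (((let y = true in 4) * (5 * 9)) == ((0 - 3) - ((\z.9) false))) then (((let y = true in 4) * (5 * 9)) == ((0 - 3) - ((\z.9) false))) else (0 == (4 - 3))) && (if (let p = 0 in ((p - 4) == (if true then 8 else p))) then ((\q.false) (\r.(r + 7))) else (let s = (if (false || false) then (let t = 0 in false) else true) in (if false then (let a = 9 in s) else false))))
step 3: [let@0.0.0.0] ((if ((4 * (5 * 9)) == ((0 - 3) - ((\z.9) false))) then (((let y = true in 4) * (5 * 9)) == ((0 - 3) - ((\z.9) false))) else (0 == (4 - 3))) && (if (let p = 0 in ((p - 4) == (if true then 8 else p))) then ((\q.false) (\r.(r + 7))) else (let s = (if (false || false) then (let t = 0 in false) else true) in (if false then (let a = 9 in s) else false))))
step 4: [delta@0.0.0.1] ((if ((4 * 45) == ((0 - 3) - ((\z.9) false))) then (((let y = true in 4) * (5 * 9)) == ((0 - 3) - ((\z.9) false))) else (0 == (4 - 3))) && (if (let p = 0 in ((p - 4) == (if true then 8 else p))) then ((\q.false) (\r.(r + 7))) else (let s = (if (false || false) then (let t = 0 in false) else true) in (if false then (let a = 9 in s) else false))))
step 5: [delta@0.0.0] ((if (180 == ((0 - 3) - ((\z.9) false))) then (((let y = true in 4) * (5 * 9)) == ((0 - 3) - ((\z.9) false))) else (0 == (4 - 3))) && (if (let p = 0 in ((p - 4) == (if true then 8 else p))) then ((\q.false) (\r.(r + 7))) else (let s = (if (false || false) then (let t = 0 in false) else true) in (if false then (let a = 9 in s) else false))))

Answer: delta at 0.0.0 : (4 * 45)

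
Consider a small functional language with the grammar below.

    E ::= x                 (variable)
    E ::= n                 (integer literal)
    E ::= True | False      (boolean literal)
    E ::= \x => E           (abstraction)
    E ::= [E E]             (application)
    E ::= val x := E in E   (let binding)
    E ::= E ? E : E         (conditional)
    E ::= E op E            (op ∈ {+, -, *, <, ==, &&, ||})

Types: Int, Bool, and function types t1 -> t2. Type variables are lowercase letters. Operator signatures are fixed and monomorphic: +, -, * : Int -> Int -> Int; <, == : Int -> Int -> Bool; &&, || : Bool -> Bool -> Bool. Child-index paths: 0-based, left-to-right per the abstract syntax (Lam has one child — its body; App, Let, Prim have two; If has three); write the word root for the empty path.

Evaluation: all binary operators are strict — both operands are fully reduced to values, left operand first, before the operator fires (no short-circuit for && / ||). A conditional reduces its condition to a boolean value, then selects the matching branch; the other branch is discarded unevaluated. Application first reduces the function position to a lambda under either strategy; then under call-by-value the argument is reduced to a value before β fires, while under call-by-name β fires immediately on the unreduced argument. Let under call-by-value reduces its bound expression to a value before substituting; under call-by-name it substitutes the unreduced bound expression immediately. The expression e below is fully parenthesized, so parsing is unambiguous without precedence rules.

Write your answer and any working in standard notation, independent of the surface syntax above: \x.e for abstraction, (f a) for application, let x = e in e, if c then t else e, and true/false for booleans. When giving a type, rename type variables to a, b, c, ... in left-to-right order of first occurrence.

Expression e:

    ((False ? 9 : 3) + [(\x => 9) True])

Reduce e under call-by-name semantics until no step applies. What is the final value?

Trace:
step 0: ((if false then 9 else 3) + ((\x.9) true))
step 1: [if@0] (3 + ((\x.9) true))
step 2: [beta@1] (3 + 9)
step 3: [delta@root] 12

Answer: 12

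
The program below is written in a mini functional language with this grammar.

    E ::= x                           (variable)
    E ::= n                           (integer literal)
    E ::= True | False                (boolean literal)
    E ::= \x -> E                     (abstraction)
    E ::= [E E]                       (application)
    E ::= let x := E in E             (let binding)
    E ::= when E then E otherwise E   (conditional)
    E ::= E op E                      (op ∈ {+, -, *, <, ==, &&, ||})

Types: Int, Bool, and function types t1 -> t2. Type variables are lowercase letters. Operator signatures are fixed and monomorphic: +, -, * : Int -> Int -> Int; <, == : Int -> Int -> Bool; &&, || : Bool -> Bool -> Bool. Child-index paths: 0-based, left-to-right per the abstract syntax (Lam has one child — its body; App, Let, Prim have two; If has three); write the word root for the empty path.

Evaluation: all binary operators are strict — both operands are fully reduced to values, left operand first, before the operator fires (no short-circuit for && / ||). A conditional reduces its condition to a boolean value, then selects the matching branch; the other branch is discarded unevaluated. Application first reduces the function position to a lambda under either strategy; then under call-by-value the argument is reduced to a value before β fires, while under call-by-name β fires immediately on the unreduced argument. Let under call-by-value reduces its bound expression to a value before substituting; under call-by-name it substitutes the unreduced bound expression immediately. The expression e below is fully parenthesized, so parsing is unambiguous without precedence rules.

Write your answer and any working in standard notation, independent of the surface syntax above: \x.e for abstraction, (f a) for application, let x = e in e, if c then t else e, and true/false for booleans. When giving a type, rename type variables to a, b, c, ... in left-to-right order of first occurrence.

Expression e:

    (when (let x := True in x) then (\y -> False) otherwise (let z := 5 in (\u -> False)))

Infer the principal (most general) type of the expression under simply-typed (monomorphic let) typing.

Working:
let x : Bool
x : Bool
  unify Bool ~ Bool
\y._ : a -> Bool
let z : Int
\u._ : b -> Bool
  unify a -> Bool ~ b -> Bool
  unify a ~ b
  unify Bool ~ Bool

Answer: a -> Bool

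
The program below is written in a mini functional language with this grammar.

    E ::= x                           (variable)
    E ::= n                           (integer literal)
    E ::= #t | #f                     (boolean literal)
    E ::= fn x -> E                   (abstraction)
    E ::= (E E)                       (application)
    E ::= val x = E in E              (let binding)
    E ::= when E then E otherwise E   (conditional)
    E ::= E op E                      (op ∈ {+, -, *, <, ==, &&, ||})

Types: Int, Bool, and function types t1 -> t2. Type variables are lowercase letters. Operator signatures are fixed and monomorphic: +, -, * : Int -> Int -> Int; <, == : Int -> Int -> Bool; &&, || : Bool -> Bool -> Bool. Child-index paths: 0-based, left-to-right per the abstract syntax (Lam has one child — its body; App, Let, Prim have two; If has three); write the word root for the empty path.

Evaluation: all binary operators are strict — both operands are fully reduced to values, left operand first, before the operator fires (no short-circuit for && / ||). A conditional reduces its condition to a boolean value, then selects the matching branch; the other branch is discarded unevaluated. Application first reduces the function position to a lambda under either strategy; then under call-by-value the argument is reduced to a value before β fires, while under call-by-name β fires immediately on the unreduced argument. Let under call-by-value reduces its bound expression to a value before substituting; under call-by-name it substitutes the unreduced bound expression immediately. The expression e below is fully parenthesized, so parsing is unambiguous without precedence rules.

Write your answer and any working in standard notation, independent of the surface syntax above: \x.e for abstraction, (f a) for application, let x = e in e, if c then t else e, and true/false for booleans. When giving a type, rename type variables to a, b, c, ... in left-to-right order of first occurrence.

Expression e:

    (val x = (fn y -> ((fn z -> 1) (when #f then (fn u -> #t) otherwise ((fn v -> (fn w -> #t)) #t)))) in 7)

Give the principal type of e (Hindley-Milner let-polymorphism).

Derivation:
\z._ : b -> Int
  unify Bool ~ Bool
\u._ : c -> Bool
\w._ : e -> Bool
\v._ : d -> e -> Bool
  unify d -> e -> Bool ~ Bool -> f
  unify d ~ Bool
  unify e -> Bool ~ f
_ _ : e -> Bool
  unify c -> Bool ~ e -> Bool
  unify c ~ e
  unify Bool ~ Bool
  unify b -> Int ~ (e -> Bool) -> g
  unify b ~ e -> Bool
  unify Int ~ g
_ _ : Int
\y._ : a -> Int
let x : forall. a -> Int

Answer: Int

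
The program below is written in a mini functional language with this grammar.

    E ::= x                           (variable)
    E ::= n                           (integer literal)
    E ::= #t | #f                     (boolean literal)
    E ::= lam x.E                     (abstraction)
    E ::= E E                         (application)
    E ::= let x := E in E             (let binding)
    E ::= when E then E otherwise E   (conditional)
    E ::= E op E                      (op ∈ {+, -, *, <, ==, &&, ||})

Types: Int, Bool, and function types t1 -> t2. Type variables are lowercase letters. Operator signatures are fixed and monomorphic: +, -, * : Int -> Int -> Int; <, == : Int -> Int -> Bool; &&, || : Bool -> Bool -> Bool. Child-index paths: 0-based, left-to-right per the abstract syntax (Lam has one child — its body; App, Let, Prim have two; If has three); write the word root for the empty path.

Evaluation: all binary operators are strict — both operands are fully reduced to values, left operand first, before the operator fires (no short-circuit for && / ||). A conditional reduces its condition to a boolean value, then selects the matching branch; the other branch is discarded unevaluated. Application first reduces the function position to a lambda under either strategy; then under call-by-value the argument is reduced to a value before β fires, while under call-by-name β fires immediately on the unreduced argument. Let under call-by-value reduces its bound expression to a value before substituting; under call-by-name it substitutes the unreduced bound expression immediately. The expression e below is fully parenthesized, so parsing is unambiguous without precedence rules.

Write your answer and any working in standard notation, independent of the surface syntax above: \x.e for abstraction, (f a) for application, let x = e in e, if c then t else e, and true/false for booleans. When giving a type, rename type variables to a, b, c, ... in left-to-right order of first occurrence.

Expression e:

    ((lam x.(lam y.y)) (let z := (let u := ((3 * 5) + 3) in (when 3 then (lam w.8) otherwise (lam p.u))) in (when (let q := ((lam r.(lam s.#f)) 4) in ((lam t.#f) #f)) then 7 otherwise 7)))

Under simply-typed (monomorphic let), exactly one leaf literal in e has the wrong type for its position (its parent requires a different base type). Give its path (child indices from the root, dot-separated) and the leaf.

Trace:
y : b
\y._ : b -> b
\x._ : a -> b -> b
  unify Int ~ Int
  unify Int ~ Int
  unify Int ~ Int
  unify Int ~ Int
let u : Int
  unify Int ~ Bool
  FAIL: mismatch Int ~ Bool

Answer: 1.0.1.0 : 3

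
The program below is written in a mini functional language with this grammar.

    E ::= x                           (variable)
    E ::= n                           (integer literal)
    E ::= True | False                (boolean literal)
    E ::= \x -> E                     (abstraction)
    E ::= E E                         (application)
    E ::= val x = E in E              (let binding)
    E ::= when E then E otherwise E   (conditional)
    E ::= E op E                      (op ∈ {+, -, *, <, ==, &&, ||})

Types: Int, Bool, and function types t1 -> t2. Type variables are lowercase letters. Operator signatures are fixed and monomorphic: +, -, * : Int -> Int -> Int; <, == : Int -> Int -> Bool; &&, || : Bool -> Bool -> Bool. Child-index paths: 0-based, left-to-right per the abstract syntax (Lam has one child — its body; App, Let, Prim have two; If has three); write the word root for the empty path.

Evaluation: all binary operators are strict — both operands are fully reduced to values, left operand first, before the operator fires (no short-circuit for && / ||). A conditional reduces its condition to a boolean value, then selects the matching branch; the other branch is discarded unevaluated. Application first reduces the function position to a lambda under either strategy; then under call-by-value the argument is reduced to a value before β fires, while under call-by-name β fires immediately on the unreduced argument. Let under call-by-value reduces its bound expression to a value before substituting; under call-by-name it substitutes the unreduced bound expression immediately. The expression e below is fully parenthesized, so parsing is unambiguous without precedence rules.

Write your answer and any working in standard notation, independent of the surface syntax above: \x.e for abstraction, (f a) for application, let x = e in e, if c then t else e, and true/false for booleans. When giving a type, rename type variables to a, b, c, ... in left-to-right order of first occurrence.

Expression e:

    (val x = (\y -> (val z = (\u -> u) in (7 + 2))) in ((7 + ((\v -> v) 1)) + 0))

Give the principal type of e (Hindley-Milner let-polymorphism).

Trace:
u : b
\u._ : b -> b
let z : forall. b -> b
  unify Int ~ Int
  unify Int ~ Int
\y._ : a -> Int
let x : forall. a -> Int
  unify Int ~ Int
v : c
\v._ : c -> c
  unify c -> c ~ Int -> d
  unify c ~ Int
  unify Int ~ d
_ _ : Int
  unify Int ~ Int
  unify Int ~ Int
  unify Int ~ Int

Answer: Int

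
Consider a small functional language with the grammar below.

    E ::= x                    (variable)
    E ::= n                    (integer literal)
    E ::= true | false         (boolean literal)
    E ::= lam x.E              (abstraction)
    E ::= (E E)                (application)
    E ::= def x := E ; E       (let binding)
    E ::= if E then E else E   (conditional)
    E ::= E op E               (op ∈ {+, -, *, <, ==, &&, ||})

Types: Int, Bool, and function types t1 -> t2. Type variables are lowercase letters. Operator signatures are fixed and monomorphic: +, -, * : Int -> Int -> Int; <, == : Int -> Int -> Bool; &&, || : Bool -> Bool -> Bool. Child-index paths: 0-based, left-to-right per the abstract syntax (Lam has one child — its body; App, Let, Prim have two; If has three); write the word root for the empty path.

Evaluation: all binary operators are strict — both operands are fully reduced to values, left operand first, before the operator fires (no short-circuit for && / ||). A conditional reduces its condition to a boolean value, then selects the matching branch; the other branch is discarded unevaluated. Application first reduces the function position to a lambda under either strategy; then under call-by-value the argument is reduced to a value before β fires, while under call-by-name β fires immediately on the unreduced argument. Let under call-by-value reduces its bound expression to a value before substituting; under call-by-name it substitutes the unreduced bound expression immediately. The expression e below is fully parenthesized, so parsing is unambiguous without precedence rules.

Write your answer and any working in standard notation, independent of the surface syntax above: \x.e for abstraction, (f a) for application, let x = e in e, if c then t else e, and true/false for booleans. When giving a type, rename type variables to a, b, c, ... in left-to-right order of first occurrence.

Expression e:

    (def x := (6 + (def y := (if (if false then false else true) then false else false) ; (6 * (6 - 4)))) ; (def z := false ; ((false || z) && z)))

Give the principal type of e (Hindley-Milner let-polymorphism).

Working:
  unify Int ~ Int
  unify Bool ~ Bool
  unify Bool ~ Bool
  unify Bool ~ Bool
  unify Bool ~ Bool
let y : Bool
  unify Int ~ Int
  unify Int ~ Int
  unify Int ~ Int
  unify Int ~ Int
  unify Int ~ Int
let x : Int
let z : Bool
  unify Bool ~ Bool
z : Bool
  unify Bool ~ Bool
  unify Bool ~ Bool
z : Bool
  unify Bool ~ Bool

Answer: Bool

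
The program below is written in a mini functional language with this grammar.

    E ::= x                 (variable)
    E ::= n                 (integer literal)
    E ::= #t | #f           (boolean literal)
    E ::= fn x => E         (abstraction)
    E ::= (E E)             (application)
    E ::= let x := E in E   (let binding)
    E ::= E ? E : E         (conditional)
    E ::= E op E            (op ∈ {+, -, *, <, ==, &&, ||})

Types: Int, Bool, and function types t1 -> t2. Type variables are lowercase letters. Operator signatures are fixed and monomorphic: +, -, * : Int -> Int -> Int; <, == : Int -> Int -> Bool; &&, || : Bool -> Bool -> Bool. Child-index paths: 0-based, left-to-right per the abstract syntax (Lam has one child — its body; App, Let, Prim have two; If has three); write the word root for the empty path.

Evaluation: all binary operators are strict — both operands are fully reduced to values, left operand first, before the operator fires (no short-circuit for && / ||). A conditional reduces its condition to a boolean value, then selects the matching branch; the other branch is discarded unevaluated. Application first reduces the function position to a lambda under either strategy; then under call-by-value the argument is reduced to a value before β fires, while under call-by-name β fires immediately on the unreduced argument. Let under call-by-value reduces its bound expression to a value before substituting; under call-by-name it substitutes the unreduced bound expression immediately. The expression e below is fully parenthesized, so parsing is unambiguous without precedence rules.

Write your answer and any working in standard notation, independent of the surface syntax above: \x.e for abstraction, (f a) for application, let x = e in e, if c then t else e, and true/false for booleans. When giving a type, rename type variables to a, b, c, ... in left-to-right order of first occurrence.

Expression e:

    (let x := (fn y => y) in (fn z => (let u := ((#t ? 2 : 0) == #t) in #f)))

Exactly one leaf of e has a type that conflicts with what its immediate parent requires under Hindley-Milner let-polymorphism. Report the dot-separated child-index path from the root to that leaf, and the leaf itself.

Answer: 1.0.0.1 : true

Working:
y : a
\y._ : a -> a
let x : forall. a -> a
  unify Bool ~ Bool
  unify Int ~ Int
  unify Int ~ Int
  unify Bool ~ Int
  FAIL: mismatch Bool ~ Int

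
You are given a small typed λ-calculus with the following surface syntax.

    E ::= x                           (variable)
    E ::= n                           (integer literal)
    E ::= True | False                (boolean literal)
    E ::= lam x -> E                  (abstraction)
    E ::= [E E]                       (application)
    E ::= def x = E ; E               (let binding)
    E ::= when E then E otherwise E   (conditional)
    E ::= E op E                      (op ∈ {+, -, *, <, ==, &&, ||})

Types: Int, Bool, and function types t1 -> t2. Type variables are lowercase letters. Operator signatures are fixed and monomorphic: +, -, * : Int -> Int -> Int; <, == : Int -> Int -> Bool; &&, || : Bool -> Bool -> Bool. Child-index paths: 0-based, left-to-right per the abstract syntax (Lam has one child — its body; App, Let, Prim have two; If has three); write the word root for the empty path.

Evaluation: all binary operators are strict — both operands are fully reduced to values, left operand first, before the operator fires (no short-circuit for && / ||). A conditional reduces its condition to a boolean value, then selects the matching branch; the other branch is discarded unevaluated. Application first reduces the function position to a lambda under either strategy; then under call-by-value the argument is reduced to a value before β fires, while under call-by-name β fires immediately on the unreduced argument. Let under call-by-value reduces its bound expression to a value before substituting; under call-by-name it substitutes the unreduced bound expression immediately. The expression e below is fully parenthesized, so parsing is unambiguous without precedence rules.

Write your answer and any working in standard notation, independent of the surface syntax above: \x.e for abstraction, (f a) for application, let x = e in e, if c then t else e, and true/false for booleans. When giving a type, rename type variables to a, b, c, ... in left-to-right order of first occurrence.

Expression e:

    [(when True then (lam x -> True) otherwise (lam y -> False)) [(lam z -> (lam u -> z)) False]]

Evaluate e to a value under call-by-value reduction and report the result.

Trace:
step 0: ((if true then (\x.true) else (\y.false)) ((\z.(\u.z)) false))
step 1: [if@0] ((\x.true) ((\z.(\u.z)) false))
step 2: [beta@1] ((\x.true) (\u.false))
step 3: [beta@root] true

Answer: true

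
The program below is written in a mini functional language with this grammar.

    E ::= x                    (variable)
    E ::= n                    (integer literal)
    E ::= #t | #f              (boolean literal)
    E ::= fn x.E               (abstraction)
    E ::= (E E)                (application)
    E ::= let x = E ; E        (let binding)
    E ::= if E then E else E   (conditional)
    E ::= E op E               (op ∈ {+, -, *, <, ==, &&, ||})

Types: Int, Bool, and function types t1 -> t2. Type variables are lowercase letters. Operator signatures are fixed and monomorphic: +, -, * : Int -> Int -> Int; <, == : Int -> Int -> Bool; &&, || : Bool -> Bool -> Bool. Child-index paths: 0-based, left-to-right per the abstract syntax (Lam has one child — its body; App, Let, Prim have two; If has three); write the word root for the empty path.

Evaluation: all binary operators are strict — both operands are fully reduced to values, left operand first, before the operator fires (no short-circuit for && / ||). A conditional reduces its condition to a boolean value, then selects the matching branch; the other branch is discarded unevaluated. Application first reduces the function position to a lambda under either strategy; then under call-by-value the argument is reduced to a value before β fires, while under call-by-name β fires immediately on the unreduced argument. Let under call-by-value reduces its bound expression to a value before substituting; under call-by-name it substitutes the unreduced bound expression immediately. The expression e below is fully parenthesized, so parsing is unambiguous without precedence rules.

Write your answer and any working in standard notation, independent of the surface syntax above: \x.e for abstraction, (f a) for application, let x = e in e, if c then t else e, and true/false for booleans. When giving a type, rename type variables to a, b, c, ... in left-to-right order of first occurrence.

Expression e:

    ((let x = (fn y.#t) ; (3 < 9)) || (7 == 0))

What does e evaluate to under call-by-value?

Derivation:
step 0: ((let x = (\y.true) in (3 < 9)) || (7 == 0))
step 1: [let@0] ((3 < 9) || (7 == 0))
step 2: [delta@0] (true || (7 == 0))
step 3: [delta@1] (true || false)
step 4: [delta@root] true

Answer: true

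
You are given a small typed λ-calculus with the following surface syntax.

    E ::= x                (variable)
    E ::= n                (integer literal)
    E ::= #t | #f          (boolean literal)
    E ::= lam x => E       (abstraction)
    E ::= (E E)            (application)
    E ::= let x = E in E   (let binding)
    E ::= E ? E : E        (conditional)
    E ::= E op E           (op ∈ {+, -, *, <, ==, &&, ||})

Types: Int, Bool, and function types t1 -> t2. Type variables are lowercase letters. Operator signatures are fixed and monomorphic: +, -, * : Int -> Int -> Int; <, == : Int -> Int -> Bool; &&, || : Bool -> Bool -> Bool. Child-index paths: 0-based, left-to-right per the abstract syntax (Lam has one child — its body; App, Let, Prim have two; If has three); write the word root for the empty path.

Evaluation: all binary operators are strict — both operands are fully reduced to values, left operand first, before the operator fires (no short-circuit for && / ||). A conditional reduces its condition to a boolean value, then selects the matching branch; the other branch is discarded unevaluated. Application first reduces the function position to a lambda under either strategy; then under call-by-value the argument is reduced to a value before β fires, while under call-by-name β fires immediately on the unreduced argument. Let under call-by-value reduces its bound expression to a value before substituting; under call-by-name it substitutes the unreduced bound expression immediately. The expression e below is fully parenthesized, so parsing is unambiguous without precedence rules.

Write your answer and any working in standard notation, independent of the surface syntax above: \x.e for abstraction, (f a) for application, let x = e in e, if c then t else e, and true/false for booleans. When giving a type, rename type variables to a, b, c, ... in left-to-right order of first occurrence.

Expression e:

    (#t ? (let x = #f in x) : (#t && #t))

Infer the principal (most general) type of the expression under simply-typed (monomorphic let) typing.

Answer: Bool

Working:
  unify Bool ~ Bool
let x : Bool
x : Bool
  unify Bool ~ Bool
  unify Bool ~ Bool
  unify Bool ~ Bool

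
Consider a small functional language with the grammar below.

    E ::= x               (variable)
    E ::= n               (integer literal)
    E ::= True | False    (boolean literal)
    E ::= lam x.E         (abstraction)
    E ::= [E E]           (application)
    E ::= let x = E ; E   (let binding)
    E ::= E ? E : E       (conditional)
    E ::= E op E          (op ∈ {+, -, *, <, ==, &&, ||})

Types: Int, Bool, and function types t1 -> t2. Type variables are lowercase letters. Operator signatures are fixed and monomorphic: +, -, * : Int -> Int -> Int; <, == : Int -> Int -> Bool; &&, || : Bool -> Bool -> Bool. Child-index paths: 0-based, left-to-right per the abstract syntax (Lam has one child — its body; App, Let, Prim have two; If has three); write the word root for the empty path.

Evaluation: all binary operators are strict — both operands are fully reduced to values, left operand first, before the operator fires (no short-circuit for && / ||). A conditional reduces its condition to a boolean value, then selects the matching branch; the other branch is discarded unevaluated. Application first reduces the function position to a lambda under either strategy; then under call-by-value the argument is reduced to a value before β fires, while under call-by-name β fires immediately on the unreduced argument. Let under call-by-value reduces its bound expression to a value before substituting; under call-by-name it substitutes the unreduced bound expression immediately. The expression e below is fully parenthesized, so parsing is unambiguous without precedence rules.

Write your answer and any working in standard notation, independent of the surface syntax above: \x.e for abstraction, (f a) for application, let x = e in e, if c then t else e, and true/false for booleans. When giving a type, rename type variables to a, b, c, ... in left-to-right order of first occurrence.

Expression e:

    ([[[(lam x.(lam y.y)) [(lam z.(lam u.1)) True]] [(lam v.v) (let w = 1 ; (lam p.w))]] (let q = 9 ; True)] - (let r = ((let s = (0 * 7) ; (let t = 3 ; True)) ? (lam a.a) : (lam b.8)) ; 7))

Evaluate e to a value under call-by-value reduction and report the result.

Answer: -6

Working:
step 0: (((((\x.(\y.y)) ((\z.(\u.1)) true)) ((\v.v) (let w = 1 in (\p.w)))) (let q = 9 in true)) - (let r = (if (let s = (0 * 7) in (let t = 3 in true)) then (\a.a) else (\b.8)) in 7))
step 1: [beta@0.0.0.1] (((((\x.(\y.y)) (\u.1)) ((\v.v) (let w = 1 in (\p.w)))) (let q = 9 in true)) - (let r = (if (let s = (0 * 7) in (let t = 3 in true)) then (\a.a) else (\b.8)) in 7))
step 2: [beta@0.0.0] ((((\y.y) ((\v.v) (let w = 1 in (\p.w)))) (let q = 9 in true)) - (let r = (if (let s = (0 * 7) in (let t = 3 in true)) then (\a.a) else (\b.8)) in 7))
step 3: [let@0.0.1.1] ((((\y.y) ((\v.v) (\p.1))) (let q = 9 in true)) - (let r = (if (let s = (0 * 7) in (let t = 3 in true)) then (\a.a) else (\b.8)) in 7))
step 4: [beta@0.0.1] ((((\y.y) (\p.1)) (let q = 9 in true)) - (let r = (if (let s = (0 * 7) in (let t = 3 in true)) then (\a.a) else (\b.8)) in 7))
step 5: [beta@0.0] (((\p.1) (let q = 9 in true)) - (let r = (if (let s = (0 * 7) in (let t = 3 in true)) then (\a.a) else (\b.8)) in 7))
step 6: [let@0.1] (((\p.1) true) - (let r = (if (let s = (0 * 7) in (let t = 3 in true)) then (\a.a) else (\b.8)) in 7))
step 7: [beta@0] (1 - (let r = (if (let s = (0 * 7) in (let t = 3 in true)) then (\a.a) else (\b.8)) in 7))
step 8: [delta@1.0.0.0] (1 - (let r = (if (let s = 0 in (let t = 3 in true)) then (\a.a) else (\b.8)) in 7))
step 9: [let@1.0.0] (1 - (let r = (if (let t = 3 in true) then (\a.a) else (\b.8)) in 7))
step 10: [let@1.0.0] (1 - (let r = (if true then (\a.a) else (\b.8)) in 7))
step 11: [if@1.0] (1 - (let r = (\a.a) in 7))
step 12: [let@1] (1 - 7)
step 13: [delta@root] -6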